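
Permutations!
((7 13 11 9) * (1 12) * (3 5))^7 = ((1 12)(3 5)(7 13 11 9))^7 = (1 12)(3 5)(7 9 11 13)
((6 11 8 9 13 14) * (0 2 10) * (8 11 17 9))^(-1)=((0 2 10)(6 17 9 13 14))^(-1)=(0 10 2)(6 14 13 9 17)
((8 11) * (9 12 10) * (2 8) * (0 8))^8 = (9 10 12) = ((0 8 11 2)(9 12 10))^8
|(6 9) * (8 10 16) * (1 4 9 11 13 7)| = |(1 4 9 6 11 13 7)(8 10 16)| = 21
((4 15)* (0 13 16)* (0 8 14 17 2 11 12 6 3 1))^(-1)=(0 1 3 6 12 11 2 17 14 8 16 13)(4 15)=((0 13 16 8 14 17 2 11 12 6 3 1)(4 15))^(-1)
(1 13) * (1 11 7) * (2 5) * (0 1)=(0 1 13 11 7)(2 5)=[1, 13, 5, 3, 4, 2, 6, 0, 8, 9, 10, 7, 12, 11]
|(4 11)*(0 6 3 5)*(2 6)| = |(0 2 6 3 5)(4 11)| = 10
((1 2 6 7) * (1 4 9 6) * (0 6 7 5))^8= (0 5 6)(4 7 9)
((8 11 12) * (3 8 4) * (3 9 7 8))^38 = ((4 9 7 8 11 12))^38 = (4 7 11)(8 12 9)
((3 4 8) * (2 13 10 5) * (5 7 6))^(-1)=(2 5 6 7 10 13)(3 8 4)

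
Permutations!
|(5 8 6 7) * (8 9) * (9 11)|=6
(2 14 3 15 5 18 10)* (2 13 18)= [0, 1, 14, 15, 4, 2, 6, 7, 8, 9, 13, 11, 12, 18, 3, 5, 16, 17, 10]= (2 14 3 15 5)(10 13 18)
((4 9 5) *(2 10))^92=(10)(4 5 9)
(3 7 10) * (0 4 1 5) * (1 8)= [4, 5, 2, 7, 8, 0, 6, 10, 1, 9, 3]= (0 4 8 1 5)(3 7 10)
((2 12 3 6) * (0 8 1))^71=((0 8 1)(2 12 3 6))^71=(0 1 8)(2 6 3 12)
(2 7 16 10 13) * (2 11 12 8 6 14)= [0, 1, 7, 3, 4, 5, 14, 16, 6, 9, 13, 12, 8, 11, 2, 15, 10]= (2 7 16 10 13 11 12 8 6 14)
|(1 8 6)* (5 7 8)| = 5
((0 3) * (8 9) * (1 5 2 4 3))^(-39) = ((0 1 5 2 4 3)(8 9))^(-39) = (0 2)(1 4)(3 5)(8 9)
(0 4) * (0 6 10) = [4, 1, 2, 3, 6, 5, 10, 7, 8, 9, 0] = (0 4 6 10)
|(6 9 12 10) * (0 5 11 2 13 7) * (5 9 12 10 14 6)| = 24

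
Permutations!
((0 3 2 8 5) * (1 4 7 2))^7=(0 5 8 2 7 4 1 3)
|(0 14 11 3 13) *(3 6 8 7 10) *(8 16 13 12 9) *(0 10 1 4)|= 14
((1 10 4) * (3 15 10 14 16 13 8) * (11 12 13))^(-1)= (1 4 10 15 3 8 13 12 11 16 14)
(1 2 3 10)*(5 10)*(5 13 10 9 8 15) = (1 2 3 13 10)(5 9 8 15) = [0, 2, 3, 13, 4, 9, 6, 7, 15, 8, 1, 11, 12, 10, 14, 5]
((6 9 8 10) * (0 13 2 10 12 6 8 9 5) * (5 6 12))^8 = ((0 13 2 10 8 5))^8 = (0 2 8)(5 13 10)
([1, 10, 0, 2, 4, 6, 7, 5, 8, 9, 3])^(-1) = (0 2 3 10 1)(5 7 6)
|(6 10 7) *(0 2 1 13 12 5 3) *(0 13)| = 12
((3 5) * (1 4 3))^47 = (1 5 3 4)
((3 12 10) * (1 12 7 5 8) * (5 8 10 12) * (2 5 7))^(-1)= (12)(1 8 7)(2 3 10 5)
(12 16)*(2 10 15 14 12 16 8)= (16)(2 10 15 14 12 8)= [0, 1, 10, 3, 4, 5, 6, 7, 2, 9, 15, 11, 8, 13, 12, 14, 16]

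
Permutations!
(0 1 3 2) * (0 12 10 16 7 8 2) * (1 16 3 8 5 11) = (0 16 7 5 11 1 8 2 12 10 3) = [16, 8, 12, 0, 4, 11, 6, 5, 2, 9, 3, 1, 10, 13, 14, 15, 7]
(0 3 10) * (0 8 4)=[3, 1, 2, 10, 0, 5, 6, 7, 4, 9, 8]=(0 3 10 8 4)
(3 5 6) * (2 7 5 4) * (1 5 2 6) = (1 5)(2 7)(3 4 6) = [0, 5, 7, 4, 6, 1, 3, 2]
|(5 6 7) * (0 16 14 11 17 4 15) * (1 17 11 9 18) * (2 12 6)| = |(0 16 14 9 18 1 17 4 15)(2 12 6 7 5)| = 45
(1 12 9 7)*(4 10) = (1 12 9 7)(4 10) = [0, 12, 2, 3, 10, 5, 6, 1, 8, 7, 4, 11, 9]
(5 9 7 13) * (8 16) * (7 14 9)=(5 7 13)(8 16)(9 14)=[0, 1, 2, 3, 4, 7, 6, 13, 16, 14, 10, 11, 12, 5, 9, 15, 8]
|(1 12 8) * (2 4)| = |(1 12 8)(2 4)| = 6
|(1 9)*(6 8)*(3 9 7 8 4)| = 7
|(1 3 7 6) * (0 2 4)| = |(0 2 4)(1 3 7 6)| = 12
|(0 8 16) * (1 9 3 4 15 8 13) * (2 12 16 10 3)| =35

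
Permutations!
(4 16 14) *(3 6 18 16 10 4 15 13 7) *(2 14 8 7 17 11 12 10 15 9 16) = [0, 1, 14, 6, 15, 5, 18, 3, 7, 16, 4, 12, 10, 17, 9, 13, 8, 11, 2] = (2 14 9 16 8 7 3 6 18)(4 15 13 17 11 12 10)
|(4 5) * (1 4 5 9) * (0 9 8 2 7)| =|(0 9 1 4 8 2 7)| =7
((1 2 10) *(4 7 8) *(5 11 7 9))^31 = ((1 2 10)(4 9 5 11 7 8))^31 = (1 2 10)(4 9 5 11 7 8)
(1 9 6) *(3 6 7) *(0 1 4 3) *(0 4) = (0 1 9 7 4 3 6) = [1, 9, 2, 6, 3, 5, 0, 4, 8, 7]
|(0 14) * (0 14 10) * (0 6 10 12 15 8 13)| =|(0 12 15 8 13)(6 10)| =10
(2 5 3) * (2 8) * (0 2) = [2, 1, 5, 8, 4, 3, 6, 7, 0] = (0 2 5 3 8)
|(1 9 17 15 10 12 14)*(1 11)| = |(1 9 17 15 10 12 14 11)| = 8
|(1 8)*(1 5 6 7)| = 5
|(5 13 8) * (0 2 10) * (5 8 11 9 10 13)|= 6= |(0 2 13 11 9 10)|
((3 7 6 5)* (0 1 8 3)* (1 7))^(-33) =(8)(0 5 6 7)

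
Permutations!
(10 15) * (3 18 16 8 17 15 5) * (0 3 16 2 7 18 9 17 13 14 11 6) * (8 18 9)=[3, 1, 7, 8, 4, 16, 0, 9, 13, 17, 5, 6, 12, 14, 11, 10, 18, 15, 2]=(0 3 8 13 14 11 6)(2 7 9 17 15 10 5 16 18)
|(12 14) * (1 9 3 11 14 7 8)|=8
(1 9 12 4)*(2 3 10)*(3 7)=(1 9 12 4)(2 7 3 10)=[0, 9, 7, 10, 1, 5, 6, 3, 8, 12, 2, 11, 4]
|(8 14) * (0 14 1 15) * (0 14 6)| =|(0 6)(1 15 14 8)| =4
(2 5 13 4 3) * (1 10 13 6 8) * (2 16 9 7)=[0, 10, 5, 16, 3, 6, 8, 2, 1, 7, 13, 11, 12, 4, 14, 15, 9]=(1 10 13 4 3 16 9 7 2 5 6 8)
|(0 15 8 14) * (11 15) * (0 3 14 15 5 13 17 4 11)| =10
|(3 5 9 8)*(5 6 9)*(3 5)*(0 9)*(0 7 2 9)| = 7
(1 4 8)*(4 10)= (1 10 4 8)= [0, 10, 2, 3, 8, 5, 6, 7, 1, 9, 4]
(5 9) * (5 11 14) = (5 9 11 14) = [0, 1, 2, 3, 4, 9, 6, 7, 8, 11, 10, 14, 12, 13, 5]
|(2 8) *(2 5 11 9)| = 5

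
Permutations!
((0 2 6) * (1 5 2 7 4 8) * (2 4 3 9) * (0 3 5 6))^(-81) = (0 2 9 3 6 1 8 4 5 7)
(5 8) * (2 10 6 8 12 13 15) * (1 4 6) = (1 4 6 8 5 12 13 15 2 10) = [0, 4, 10, 3, 6, 12, 8, 7, 5, 9, 1, 11, 13, 15, 14, 2]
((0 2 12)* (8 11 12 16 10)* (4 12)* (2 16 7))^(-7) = (16)(2 7)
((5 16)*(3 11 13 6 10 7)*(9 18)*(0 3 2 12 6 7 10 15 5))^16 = ((0 3 11 13 7 2 12 6 15 5 16)(9 18))^16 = (18)(0 2 16 7 5 13 15 11 6 3 12)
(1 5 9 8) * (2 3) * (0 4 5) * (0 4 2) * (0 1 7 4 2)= (1 2 3)(4 5 9 8 7)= [0, 2, 3, 1, 5, 9, 6, 4, 7, 8]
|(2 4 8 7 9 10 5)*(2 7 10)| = 7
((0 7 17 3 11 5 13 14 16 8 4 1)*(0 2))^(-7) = (0 13 2 5 1 11 4 3 8 17 16 7 14)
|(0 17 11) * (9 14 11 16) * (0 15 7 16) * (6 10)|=6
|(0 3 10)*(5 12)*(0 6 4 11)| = |(0 3 10 6 4 11)(5 12)| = 6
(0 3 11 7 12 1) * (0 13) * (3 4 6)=[4, 13, 2, 11, 6, 5, 3, 12, 8, 9, 10, 7, 1, 0]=(0 4 6 3 11 7 12 1 13)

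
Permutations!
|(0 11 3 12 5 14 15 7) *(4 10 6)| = 24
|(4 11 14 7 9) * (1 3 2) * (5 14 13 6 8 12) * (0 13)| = 33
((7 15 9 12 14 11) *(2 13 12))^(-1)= (2 9 15 7 11 14 12 13)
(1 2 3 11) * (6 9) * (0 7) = [7, 2, 3, 11, 4, 5, 9, 0, 8, 6, 10, 1] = (0 7)(1 2 3 11)(6 9)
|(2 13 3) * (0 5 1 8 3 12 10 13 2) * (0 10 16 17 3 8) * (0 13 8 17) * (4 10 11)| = |(0 5 1 13 12 16)(3 11 4 10 8 17)| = 6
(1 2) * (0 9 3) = (0 9 3)(1 2) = [9, 2, 1, 0, 4, 5, 6, 7, 8, 3]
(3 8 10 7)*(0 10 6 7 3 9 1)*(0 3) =(0 10)(1 3 8 6 7 9) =[10, 3, 2, 8, 4, 5, 7, 9, 6, 1, 0]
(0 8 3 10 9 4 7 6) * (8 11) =[11, 1, 2, 10, 7, 5, 0, 6, 3, 4, 9, 8] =(0 11 8 3 10 9 4 7 6)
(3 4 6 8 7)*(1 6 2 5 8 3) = (1 6 3 4 2 5 8 7) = [0, 6, 5, 4, 2, 8, 3, 1, 7]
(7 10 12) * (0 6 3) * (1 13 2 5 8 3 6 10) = (0 10 12 7 1 13 2 5 8 3) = [10, 13, 5, 0, 4, 8, 6, 1, 3, 9, 12, 11, 7, 2]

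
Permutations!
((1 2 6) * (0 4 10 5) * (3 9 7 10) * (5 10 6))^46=(10)(0 4 3 9 7 6 1 2 5)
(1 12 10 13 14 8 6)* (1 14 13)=(1 12 10)(6 14 8)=[0, 12, 2, 3, 4, 5, 14, 7, 6, 9, 1, 11, 10, 13, 8]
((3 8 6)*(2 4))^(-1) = ((2 4)(3 8 6))^(-1) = (2 4)(3 6 8)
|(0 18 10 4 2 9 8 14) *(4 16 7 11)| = 11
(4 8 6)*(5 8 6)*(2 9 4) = [0, 1, 9, 3, 6, 8, 2, 7, 5, 4] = (2 9 4 6)(5 8)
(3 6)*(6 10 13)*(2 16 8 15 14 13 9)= (2 16 8 15 14 13 6 3 10 9)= [0, 1, 16, 10, 4, 5, 3, 7, 15, 2, 9, 11, 12, 6, 13, 14, 8]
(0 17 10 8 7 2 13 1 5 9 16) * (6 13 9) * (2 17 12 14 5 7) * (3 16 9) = (0 12 14 5 6 13 1 7 17 10 8 2 3 16) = [12, 7, 3, 16, 4, 6, 13, 17, 2, 9, 8, 11, 14, 1, 5, 15, 0, 10]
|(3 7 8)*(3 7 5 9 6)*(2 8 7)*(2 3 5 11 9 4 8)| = 7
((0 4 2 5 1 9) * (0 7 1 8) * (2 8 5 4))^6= (9)(0 4)(2 8)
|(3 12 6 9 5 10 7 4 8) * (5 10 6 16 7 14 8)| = |(3 12 16 7 4 5 6 9 10 14 8)| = 11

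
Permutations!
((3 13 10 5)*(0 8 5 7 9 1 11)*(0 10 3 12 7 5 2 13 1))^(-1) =((0 8 2 13 3 1 11 10 5 12 7 9))^(-1) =(0 9 7 12 5 10 11 1 3 13 2 8)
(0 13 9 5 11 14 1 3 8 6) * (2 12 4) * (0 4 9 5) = (0 13 5 11 14 1 3 8 6 4 2 12 9) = [13, 3, 12, 8, 2, 11, 4, 7, 6, 0, 10, 14, 9, 5, 1]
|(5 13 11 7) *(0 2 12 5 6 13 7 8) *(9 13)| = |(0 2 12 5 7 6 9 13 11 8)| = 10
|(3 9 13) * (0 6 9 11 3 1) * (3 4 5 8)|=5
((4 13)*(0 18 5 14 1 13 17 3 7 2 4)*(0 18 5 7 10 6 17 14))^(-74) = ((0 5)(1 13 18 7 2 4 14)(3 10 6 17))^(-74) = (1 7 14 18 4 13 2)(3 6)(10 17)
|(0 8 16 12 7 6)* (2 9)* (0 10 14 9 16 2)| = |(0 8 2 16 12 7 6 10 14 9)| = 10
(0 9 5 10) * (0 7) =[9, 1, 2, 3, 4, 10, 6, 0, 8, 5, 7] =(0 9 5 10 7)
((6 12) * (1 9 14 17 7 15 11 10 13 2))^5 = ((1 9 14 17 7 15 11 10 13 2)(6 12))^5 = (1 15)(2 7)(6 12)(9 11)(10 14)(13 17)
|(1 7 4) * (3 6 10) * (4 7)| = |(1 4)(3 6 10)| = 6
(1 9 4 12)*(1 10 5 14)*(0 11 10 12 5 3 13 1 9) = (0 11 10 3 13 1)(4 5 14 9) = [11, 0, 2, 13, 5, 14, 6, 7, 8, 4, 3, 10, 12, 1, 9]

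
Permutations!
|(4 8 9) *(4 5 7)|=|(4 8 9 5 7)|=5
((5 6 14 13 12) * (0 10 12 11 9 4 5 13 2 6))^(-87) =(14)(0 10 12 13 11 9 4 5) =((0 10 12 13 11 9 4 5)(2 6 14))^(-87)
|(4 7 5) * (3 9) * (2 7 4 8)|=|(2 7 5 8)(3 9)|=4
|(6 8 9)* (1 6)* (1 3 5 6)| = |(3 5 6 8 9)| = 5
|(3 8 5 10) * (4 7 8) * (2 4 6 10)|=15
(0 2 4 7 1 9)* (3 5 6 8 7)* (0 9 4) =(9)(0 2)(1 4 3 5 6 8 7) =[2, 4, 0, 5, 3, 6, 8, 1, 7, 9]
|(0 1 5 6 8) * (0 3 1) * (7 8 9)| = 7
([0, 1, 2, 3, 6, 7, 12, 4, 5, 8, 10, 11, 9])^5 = (4 5 9 6 7 8 12)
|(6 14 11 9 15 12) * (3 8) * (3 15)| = 8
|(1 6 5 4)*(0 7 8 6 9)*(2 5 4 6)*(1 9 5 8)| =|(0 7 1 5 6 4 9)(2 8)| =14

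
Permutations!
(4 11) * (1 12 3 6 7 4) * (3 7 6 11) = (1 12 7 4 3 11) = [0, 12, 2, 11, 3, 5, 6, 4, 8, 9, 10, 1, 7]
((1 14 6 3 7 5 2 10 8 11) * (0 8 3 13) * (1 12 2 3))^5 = (0 10)(1 8)(2 13)(3 5 7)(6 12)(11 14)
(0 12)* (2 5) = (0 12)(2 5) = [12, 1, 5, 3, 4, 2, 6, 7, 8, 9, 10, 11, 0]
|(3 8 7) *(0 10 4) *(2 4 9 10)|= |(0 2 4)(3 8 7)(9 10)|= 6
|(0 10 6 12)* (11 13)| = 4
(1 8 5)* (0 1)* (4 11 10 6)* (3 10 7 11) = (0 1 8 5)(3 10 6 4)(7 11) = [1, 8, 2, 10, 3, 0, 4, 11, 5, 9, 6, 7]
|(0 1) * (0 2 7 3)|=|(0 1 2 7 3)|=5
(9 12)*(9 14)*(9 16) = (9 12 14 16) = [0, 1, 2, 3, 4, 5, 6, 7, 8, 12, 10, 11, 14, 13, 16, 15, 9]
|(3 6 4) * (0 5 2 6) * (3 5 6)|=|(0 6 4 5 2 3)|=6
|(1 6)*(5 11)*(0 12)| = 2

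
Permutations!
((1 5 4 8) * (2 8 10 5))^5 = ((1 2 8)(4 10 5))^5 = (1 8 2)(4 5 10)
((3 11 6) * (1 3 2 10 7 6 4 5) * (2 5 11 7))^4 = (11)(1 5 6 7 3)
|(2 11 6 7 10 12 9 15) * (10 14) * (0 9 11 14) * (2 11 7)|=|(0 9 15 11 6 2 14 10 12 7)|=10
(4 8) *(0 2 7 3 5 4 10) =(0 2 7 3 5 4 8 10) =[2, 1, 7, 5, 8, 4, 6, 3, 10, 9, 0]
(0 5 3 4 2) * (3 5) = [3, 1, 0, 4, 2, 5] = (5)(0 3 4 2)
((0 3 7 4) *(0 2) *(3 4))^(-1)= ((0 4 2)(3 7))^(-1)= (0 2 4)(3 7)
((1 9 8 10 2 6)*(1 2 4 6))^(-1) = ((1 9 8 10 4 6 2))^(-1) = (1 2 6 4 10 8 9)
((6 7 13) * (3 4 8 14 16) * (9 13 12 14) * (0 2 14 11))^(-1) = ((0 2 14 16 3 4 8 9 13 6 7 12 11))^(-1) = (0 11 12 7 6 13 9 8 4 3 16 14 2)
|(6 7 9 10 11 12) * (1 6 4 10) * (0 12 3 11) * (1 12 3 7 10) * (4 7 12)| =|(0 3 11 12 7 9 4 1 6 10)| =10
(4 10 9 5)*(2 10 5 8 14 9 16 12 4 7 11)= (2 10 16 12 4 5 7 11)(8 14 9)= [0, 1, 10, 3, 5, 7, 6, 11, 14, 8, 16, 2, 4, 13, 9, 15, 12]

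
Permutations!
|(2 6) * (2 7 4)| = |(2 6 7 4)| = 4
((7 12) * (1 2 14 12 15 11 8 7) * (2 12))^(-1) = (1 12)(2 14)(7 8 11 15)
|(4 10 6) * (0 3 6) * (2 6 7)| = 7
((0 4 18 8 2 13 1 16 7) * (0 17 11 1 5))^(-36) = ((0 4 18 8 2 13 5)(1 16 7 17 11))^(-36) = (0 5 13 2 8 18 4)(1 11 17 7 16)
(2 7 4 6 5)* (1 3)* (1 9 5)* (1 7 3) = (2 3 9 5)(4 6 7) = [0, 1, 3, 9, 6, 2, 7, 4, 8, 5]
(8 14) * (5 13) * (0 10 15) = (0 10 15)(5 13)(8 14) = [10, 1, 2, 3, 4, 13, 6, 7, 14, 9, 15, 11, 12, 5, 8, 0]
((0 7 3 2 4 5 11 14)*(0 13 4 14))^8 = ((0 7 3 2 14 13 4 5 11))^8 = (0 11 5 4 13 14 2 3 7)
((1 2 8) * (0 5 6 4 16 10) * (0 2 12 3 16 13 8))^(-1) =(0 2 10 16 3 12 1 8 13 4 6 5)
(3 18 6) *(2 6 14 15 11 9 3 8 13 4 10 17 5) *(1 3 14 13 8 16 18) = (1 3)(2 6 16 18 13 4 10 17 5)(9 14 15 11) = [0, 3, 6, 1, 10, 2, 16, 7, 8, 14, 17, 9, 12, 4, 15, 11, 18, 5, 13]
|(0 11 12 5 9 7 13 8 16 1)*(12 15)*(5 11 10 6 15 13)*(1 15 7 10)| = 30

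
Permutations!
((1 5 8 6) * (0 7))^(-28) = ((0 7)(1 5 8 6))^(-28) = (8)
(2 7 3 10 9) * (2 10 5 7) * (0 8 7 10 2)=[8, 1, 0, 5, 4, 10, 6, 3, 7, 2, 9]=(0 8 7 3 5 10 9 2)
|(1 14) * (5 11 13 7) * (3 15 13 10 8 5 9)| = 20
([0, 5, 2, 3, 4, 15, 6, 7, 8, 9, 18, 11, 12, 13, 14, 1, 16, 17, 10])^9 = [0, 1, 2, 3, 4, 5, 6, 7, 8, 9, 18, 11, 12, 13, 14, 15, 16, 17, 10]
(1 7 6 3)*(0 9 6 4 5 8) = [9, 7, 2, 1, 5, 8, 3, 4, 0, 6] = (0 9 6 3 1 7 4 5 8)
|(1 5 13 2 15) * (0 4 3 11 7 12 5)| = 11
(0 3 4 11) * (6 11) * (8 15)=(0 3 4 6 11)(8 15)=[3, 1, 2, 4, 6, 5, 11, 7, 15, 9, 10, 0, 12, 13, 14, 8]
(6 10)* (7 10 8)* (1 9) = [0, 9, 2, 3, 4, 5, 8, 10, 7, 1, 6] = (1 9)(6 8 7 10)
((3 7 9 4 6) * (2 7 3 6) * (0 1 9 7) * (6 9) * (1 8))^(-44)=((0 8 1 6 9 4 2))^(-44)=(0 4 6 8 2 9 1)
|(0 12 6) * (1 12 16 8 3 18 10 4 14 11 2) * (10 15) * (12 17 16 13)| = 12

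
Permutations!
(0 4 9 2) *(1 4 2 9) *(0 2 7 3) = [7, 4, 2, 0, 1, 5, 6, 3, 8, 9] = (9)(0 7 3)(1 4)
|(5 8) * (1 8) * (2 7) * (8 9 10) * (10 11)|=6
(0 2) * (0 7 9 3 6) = [2, 1, 7, 6, 4, 5, 0, 9, 8, 3] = (0 2 7 9 3 6)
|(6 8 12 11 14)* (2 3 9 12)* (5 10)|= 8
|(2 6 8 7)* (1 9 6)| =6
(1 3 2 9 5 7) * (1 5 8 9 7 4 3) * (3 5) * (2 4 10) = [0, 1, 7, 4, 5, 10, 6, 3, 9, 8, 2] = (2 7 3 4 5 10)(8 9)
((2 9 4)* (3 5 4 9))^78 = (9)(2 5)(3 4)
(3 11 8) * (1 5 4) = (1 5 4)(3 11 8) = [0, 5, 2, 11, 1, 4, 6, 7, 3, 9, 10, 8]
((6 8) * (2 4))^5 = (2 4)(6 8)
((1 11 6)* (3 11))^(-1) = ((1 3 11 6))^(-1) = (1 6 11 3)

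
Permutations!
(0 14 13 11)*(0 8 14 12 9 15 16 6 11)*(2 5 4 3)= (0 12 9 15 16 6 11 8 14 13)(2 5 4 3)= [12, 1, 5, 2, 3, 4, 11, 7, 14, 15, 10, 8, 9, 0, 13, 16, 6]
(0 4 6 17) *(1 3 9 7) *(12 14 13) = (0 4 6 17)(1 3 9 7)(12 14 13) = [4, 3, 2, 9, 6, 5, 17, 1, 8, 7, 10, 11, 14, 12, 13, 15, 16, 0]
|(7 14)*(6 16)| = 2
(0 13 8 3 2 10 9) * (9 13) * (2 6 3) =(0 9)(2 10 13 8)(3 6) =[9, 1, 10, 6, 4, 5, 3, 7, 2, 0, 13, 11, 12, 8]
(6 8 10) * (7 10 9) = (6 8 9 7 10) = [0, 1, 2, 3, 4, 5, 8, 10, 9, 7, 6]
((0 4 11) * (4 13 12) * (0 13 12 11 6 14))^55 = ((0 12 4 6 14)(11 13))^55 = (14)(11 13)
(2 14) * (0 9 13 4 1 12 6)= [9, 12, 14, 3, 1, 5, 0, 7, 8, 13, 10, 11, 6, 4, 2]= (0 9 13 4 1 12 6)(2 14)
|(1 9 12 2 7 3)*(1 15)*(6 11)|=14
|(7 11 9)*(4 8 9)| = |(4 8 9 7 11)| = 5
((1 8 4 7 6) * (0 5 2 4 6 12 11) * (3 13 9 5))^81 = (0 3 13 9 5 2 4 7 12 11)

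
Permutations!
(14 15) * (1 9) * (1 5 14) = [0, 9, 2, 3, 4, 14, 6, 7, 8, 5, 10, 11, 12, 13, 15, 1] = (1 9 5 14 15)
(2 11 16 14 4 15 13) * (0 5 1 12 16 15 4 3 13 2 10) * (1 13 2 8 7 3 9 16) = (0 5 13 10)(1 12)(2 11 15 8 7 3)(9 16 14) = [5, 12, 11, 2, 4, 13, 6, 3, 7, 16, 0, 15, 1, 10, 9, 8, 14]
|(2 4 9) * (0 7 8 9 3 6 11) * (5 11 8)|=12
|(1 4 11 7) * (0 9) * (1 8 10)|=6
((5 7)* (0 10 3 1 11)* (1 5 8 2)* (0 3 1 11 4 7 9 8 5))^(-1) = ((0 10 1 4 7 5 9 8 2 11 3))^(-1) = (0 3 11 2 8 9 5 7 4 1 10)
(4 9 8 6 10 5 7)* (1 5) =[0, 5, 2, 3, 9, 7, 10, 4, 6, 8, 1] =(1 5 7 4 9 8 6 10)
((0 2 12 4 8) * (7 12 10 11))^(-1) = (0 8 4 12 7 11 10 2)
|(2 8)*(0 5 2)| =4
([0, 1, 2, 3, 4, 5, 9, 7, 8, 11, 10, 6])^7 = (6 9 11)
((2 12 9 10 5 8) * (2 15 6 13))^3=((2 12 9 10 5 8 15 6 13))^3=(2 10 15)(5 6 12)(8 13 9)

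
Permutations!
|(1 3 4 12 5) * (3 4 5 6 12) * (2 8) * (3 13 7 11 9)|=|(1 4 13 7 11 9 3 5)(2 8)(6 12)|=8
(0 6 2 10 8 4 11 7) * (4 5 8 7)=(0 6 2 10 7)(4 11)(5 8)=[6, 1, 10, 3, 11, 8, 2, 0, 5, 9, 7, 4]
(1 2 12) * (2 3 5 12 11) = (1 3 5 12)(2 11) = [0, 3, 11, 5, 4, 12, 6, 7, 8, 9, 10, 2, 1]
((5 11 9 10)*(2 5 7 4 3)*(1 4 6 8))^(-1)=(1 8 6 7 10 9 11 5 2 3 4)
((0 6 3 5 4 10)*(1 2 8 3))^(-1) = (0 10 4 5 3 8 2 1 6)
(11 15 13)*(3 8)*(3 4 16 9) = (3 8 4 16 9)(11 15 13) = [0, 1, 2, 8, 16, 5, 6, 7, 4, 3, 10, 15, 12, 11, 14, 13, 9]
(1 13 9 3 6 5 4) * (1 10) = (1 13 9 3 6 5 4 10) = [0, 13, 2, 6, 10, 4, 5, 7, 8, 3, 1, 11, 12, 9]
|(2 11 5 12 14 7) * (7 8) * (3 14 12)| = 7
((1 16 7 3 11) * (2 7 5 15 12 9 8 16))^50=((1 2 7 3 11)(5 15 12 9 8 16))^50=(5 12 8)(9 16 15)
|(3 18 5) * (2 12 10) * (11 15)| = 6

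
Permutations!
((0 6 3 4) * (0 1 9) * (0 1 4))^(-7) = (0 3 6)(1 9)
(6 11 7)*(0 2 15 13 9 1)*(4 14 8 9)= [2, 0, 15, 3, 14, 5, 11, 6, 9, 1, 10, 7, 12, 4, 8, 13]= (0 2 15 13 4 14 8 9 1)(6 11 7)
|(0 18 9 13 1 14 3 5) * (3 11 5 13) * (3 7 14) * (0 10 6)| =|(0 18 9 7 14 11 5 10 6)(1 3 13)| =9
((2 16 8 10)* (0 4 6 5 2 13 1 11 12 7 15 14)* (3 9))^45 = ((0 4 6 5 2 16 8 10 13 1 11 12 7 15 14)(3 9))^45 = (16)(3 9)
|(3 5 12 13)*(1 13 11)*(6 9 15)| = 6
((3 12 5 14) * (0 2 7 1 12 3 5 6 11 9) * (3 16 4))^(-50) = (0 11 12 7)(1 2 9 6)(3 16 4) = ((0 2 7 1 12 6 11 9)(3 16 4)(5 14))^(-50)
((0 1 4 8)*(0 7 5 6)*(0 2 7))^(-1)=(0 8 4 1)(2 6 5 7)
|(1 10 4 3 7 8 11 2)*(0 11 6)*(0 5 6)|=18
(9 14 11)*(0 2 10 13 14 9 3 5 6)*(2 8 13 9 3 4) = (0 8 13 14 11 4 2 10 9 3 5 6) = [8, 1, 10, 5, 2, 6, 0, 7, 13, 3, 9, 4, 12, 14, 11]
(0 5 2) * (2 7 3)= [5, 1, 0, 2, 4, 7, 6, 3]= (0 5 7 3 2)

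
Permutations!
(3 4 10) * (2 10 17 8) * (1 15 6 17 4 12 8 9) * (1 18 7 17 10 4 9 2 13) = (1 15 6 10 3 12 8 13)(2 4 9 18 7 17) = [0, 15, 4, 12, 9, 5, 10, 17, 13, 18, 3, 11, 8, 1, 14, 6, 16, 2, 7]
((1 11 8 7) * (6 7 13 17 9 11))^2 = (1 7 6)(8 17 11 13 9)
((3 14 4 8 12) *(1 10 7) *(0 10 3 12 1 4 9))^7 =(0 14 1 4 10 9 3 8 7)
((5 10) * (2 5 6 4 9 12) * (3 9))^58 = ((2 5 10 6 4 3 9 12))^58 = (2 10 4 9)(3 12 5 6)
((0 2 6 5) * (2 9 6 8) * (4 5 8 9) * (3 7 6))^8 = (0 5 4)(2 3 6)(7 8 9)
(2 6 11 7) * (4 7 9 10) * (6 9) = (2 9 10 4 7)(6 11) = [0, 1, 9, 3, 7, 5, 11, 2, 8, 10, 4, 6]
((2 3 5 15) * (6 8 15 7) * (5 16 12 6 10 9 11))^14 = ((2 3 16 12 6 8 15)(5 7 10 9 11))^14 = (16)(5 11 9 10 7)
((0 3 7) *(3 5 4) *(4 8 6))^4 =(0 4 5 3 8 7 6)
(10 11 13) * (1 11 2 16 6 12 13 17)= (1 11 17)(2 16 6 12 13 10)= [0, 11, 16, 3, 4, 5, 12, 7, 8, 9, 2, 17, 13, 10, 14, 15, 6, 1]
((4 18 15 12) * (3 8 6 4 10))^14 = ((3 8 6 4 18 15 12 10))^14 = (3 12 18 6)(4 8 10 15)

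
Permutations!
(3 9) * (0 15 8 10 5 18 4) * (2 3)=(0 15 8 10 5 18 4)(2 3 9)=[15, 1, 3, 9, 0, 18, 6, 7, 10, 2, 5, 11, 12, 13, 14, 8, 16, 17, 4]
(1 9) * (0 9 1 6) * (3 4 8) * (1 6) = (0 9 1 6)(3 4 8) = [9, 6, 2, 4, 8, 5, 0, 7, 3, 1]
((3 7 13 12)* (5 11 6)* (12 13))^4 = ((13)(3 7 12)(5 11 6))^4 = (13)(3 7 12)(5 11 6)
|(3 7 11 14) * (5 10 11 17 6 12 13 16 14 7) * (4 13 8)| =13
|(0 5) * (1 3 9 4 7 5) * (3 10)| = |(0 1 10 3 9 4 7 5)| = 8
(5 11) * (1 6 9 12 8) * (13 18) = (1 6 9 12 8)(5 11)(13 18) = [0, 6, 2, 3, 4, 11, 9, 7, 1, 12, 10, 5, 8, 18, 14, 15, 16, 17, 13]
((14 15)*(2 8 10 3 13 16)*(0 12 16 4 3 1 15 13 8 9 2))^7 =(0 12 16)(1 10 8 3 4 13 14 15)(2 9)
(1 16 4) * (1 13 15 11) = (1 16 4 13 15 11) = [0, 16, 2, 3, 13, 5, 6, 7, 8, 9, 10, 1, 12, 15, 14, 11, 4]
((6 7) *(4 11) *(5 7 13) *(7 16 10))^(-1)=(4 11)(5 13 6 7 10 16)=((4 11)(5 16 10 7 6 13))^(-1)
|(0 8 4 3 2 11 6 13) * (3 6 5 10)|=|(0 8 4 6 13)(2 11 5 10 3)|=5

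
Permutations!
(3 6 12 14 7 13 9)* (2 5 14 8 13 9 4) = (2 5 14 7 9 3 6 12 8 13 4) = [0, 1, 5, 6, 2, 14, 12, 9, 13, 3, 10, 11, 8, 4, 7]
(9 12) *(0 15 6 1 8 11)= [15, 8, 2, 3, 4, 5, 1, 7, 11, 12, 10, 0, 9, 13, 14, 6]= (0 15 6 1 8 11)(9 12)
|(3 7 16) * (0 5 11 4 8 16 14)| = |(0 5 11 4 8 16 3 7 14)| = 9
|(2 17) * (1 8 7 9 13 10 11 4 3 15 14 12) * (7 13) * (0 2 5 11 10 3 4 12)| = 12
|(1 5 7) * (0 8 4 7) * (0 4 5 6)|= 7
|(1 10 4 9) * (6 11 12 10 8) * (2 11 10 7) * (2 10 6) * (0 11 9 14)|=|(0 11 12 7 10 4 14)(1 8 2 9)|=28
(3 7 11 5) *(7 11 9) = (3 11 5)(7 9) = [0, 1, 2, 11, 4, 3, 6, 9, 8, 7, 10, 5]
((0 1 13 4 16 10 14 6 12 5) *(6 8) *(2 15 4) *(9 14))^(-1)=((0 1 13 2 15 4 16 10 9 14 8 6 12 5))^(-1)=(0 5 12 6 8 14 9 10 16 4 15 2 13 1)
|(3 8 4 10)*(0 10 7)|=6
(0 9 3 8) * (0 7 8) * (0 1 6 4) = (0 9 3 1 6 4)(7 8) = [9, 6, 2, 1, 0, 5, 4, 8, 7, 3]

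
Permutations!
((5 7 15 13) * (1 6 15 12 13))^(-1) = ((1 6 15)(5 7 12 13))^(-1) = (1 15 6)(5 13 12 7)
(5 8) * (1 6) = [0, 6, 2, 3, 4, 8, 1, 7, 5] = (1 6)(5 8)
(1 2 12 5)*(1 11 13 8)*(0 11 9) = (0 11 13 8 1 2 12 5 9) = [11, 2, 12, 3, 4, 9, 6, 7, 1, 0, 10, 13, 5, 8]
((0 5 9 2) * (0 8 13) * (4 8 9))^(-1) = (0 13 8 4 5)(2 9)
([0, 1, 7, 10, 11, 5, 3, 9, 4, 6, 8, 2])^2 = (2 9 3 8 11 7 6 10 4)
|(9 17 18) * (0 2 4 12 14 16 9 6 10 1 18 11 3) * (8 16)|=44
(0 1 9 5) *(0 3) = [1, 9, 2, 0, 4, 3, 6, 7, 8, 5] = (0 1 9 5 3)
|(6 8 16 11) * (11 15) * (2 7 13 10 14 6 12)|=11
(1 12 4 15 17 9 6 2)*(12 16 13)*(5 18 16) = (1 5 18 16 13 12 4 15 17 9 6 2) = [0, 5, 1, 3, 15, 18, 2, 7, 8, 6, 10, 11, 4, 12, 14, 17, 13, 9, 16]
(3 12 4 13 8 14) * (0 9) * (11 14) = (0 9)(3 12 4 13 8 11 14) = [9, 1, 2, 12, 13, 5, 6, 7, 11, 0, 10, 14, 4, 8, 3]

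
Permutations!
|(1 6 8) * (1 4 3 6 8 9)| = 6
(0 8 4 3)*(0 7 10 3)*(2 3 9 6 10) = (0 8 4)(2 3 7)(6 10 9) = [8, 1, 3, 7, 0, 5, 10, 2, 4, 6, 9]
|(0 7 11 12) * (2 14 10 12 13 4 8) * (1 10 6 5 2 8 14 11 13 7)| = 8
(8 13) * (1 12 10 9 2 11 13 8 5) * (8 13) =(1 12 10 9 2 11 8 13 5) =[0, 12, 11, 3, 4, 1, 6, 7, 13, 2, 9, 8, 10, 5]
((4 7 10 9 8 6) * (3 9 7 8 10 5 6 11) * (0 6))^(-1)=(0 5 7 10 9 3 11 8 4 6)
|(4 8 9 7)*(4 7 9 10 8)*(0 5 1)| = 6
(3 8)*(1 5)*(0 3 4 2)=(0 3 8 4 2)(1 5)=[3, 5, 0, 8, 2, 1, 6, 7, 4]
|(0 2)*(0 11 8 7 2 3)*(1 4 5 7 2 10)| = 30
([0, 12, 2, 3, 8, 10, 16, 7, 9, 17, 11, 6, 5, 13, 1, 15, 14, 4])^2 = (1 5 11 16)(4 9)(6 14 12 10)(8 17)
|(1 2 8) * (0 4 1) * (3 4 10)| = 7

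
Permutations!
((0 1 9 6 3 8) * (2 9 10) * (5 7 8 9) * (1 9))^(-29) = ((0 9 6 3 1 10 2 5 7 8))^(-29) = (0 9 6 3 1 10 2 5 7 8)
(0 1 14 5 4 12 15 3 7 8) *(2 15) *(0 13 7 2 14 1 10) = (0 10)(2 15 3)(4 12 14 5)(7 8 13) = [10, 1, 15, 2, 12, 4, 6, 8, 13, 9, 0, 11, 14, 7, 5, 3]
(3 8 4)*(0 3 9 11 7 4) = [3, 1, 2, 8, 9, 5, 6, 4, 0, 11, 10, 7] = (0 3 8)(4 9 11 7)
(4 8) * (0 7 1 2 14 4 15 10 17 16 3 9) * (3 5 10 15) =[7, 2, 14, 9, 8, 10, 6, 1, 3, 0, 17, 11, 12, 13, 4, 15, 5, 16] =(0 7 1 2 14 4 8 3 9)(5 10 17 16)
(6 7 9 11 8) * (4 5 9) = (4 5 9 11 8 6 7) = [0, 1, 2, 3, 5, 9, 7, 4, 6, 11, 10, 8]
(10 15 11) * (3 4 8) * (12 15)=(3 4 8)(10 12 15 11)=[0, 1, 2, 4, 8, 5, 6, 7, 3, 9, 12, 10, 15, 13, 14, 11]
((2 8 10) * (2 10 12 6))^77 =(2 8 12 6)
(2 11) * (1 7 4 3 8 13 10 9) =(1 7 4 3 8 13 10 9)(2 11) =[0, 7, 11, 8, 3, 5, 6, 4, 13, 1, 9, 2, 12, 10]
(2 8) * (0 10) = (0 10)(2 8) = [10, 1, 8, 3, 4, 5, 6, 7, 2, 9, 0]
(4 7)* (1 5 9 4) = (1 5 9 4 7) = [0, 5, 2, 3, 7, 9, 6, 1, 8, 4]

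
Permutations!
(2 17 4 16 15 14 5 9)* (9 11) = (2 17 4 16 15 14 5 11 9) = [0, 1, 17, 3, 16, 11, 6, 7, 8, 2, 10, 9, 12, 13, 5, 14, 15, 4]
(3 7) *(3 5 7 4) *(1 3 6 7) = (1 3 4 6 7 5) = [0, 3, 2, 4, 6, 1, 7, 5]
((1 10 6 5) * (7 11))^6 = ((1 10 6 5)(7 11))^6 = (11)(1 6)(5 10)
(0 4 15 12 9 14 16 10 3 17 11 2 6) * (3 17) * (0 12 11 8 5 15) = (0 4)(2 6 12 9 14 16 10 17 8 5 15 11) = [4, 1, 6, 3, 0, 15, 12, 7, 5, 14, 17, 2, 9, 13, 16, 11, 10, 8]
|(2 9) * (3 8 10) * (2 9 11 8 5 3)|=|(2 11 8 10)(3 5)|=4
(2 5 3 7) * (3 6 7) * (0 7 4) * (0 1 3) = (0 7 2 5 6 4 1 3) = [7, 3, 5, 0, 1, 6, 4, 2]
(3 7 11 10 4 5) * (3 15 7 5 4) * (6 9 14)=[0, 1, 2, 5, 4, 15, 9, 11, 8, 14, 3, 10, 12, 13, 6, 7]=(3 5 15 7 11 10)(6 9 14)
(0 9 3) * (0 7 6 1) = [9, 0, 2, 7, 4, 5, 1, 6, 8, 3] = (0 9 3 7 6 1)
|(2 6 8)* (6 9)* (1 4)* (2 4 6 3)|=12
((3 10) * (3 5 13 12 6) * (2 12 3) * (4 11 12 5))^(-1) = (2 6 12 11 4 10 3 13 5)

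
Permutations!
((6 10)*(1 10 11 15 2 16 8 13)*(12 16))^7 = ((1 10 6 11 15 2 12 16 8 13))^7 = (1 16 15 10 8 2 6 13 12 11)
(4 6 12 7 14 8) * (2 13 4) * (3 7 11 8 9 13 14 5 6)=(2 14 9 13 4 3 7 5 6 12 11 8)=[0, 1, 14, 7, 3, 6, 12, 5, 2, 13, 10, 8, 11, 4, 9]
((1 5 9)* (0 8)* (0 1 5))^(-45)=(5 9)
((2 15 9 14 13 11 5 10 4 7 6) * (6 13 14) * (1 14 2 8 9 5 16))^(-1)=(1 16 11 13 7 4 10 5 15 2 14)(6 9 8)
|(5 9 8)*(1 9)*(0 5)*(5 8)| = |(0 8)(1 9 5)| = 6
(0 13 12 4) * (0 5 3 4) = (0 13 12)(3 4 5) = [13, 1, 2, 4, 5, 3, 6, 7, 8, 9, 10, 11, 0, 12]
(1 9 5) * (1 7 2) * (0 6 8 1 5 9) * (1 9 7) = (0 6 8 9 7 2 5 1) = [6, 0, 5, 3, 4, 1, 8, 2, 9, 7]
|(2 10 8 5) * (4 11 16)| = 12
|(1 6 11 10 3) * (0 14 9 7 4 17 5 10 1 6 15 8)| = |(0 14 9 7 4 17 5 10 3 6 11 1 15 8)| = 14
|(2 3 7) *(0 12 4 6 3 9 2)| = 6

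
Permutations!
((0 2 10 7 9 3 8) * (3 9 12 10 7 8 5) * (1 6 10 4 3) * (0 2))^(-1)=(1 5 3 4 12 7 2 8 10 6)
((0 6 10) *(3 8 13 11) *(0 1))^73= ((0 6 10 1)(3 8 13 11))^73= (0 6 10 1)(3 8 13 11)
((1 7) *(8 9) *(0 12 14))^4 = (0 12 14)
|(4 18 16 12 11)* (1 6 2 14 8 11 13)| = 11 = |(1 6 2 14 8 11 4 18 16 12 13)|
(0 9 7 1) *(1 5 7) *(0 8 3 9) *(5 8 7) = [0, 7, 2, 9, 4, 5, 6, 8, 3, 1] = (1 7 8 3 9)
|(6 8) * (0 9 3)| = |(0 9 3)(6 8)| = 6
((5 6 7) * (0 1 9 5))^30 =(9) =((0 1 9 5 6 7))^30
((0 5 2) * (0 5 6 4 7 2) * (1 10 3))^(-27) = (10)(0 7)(2 6)(4 5)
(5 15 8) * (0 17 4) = (0 17 4)(5 15 8) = [17, 1, 2, 3, 0, 15, 6, 7, 5, 9, 10, 11, 12, 13, 14, 8, 16, 4]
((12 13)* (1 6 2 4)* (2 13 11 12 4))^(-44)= (13)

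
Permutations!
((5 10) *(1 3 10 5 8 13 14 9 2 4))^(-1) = ((1 3 10 8 13 14 9 2 4))^(-1) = (1 4 2 9 14 13 8 10 3)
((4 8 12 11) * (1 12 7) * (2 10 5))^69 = ((1 12 11 4 8 7)(2 10 5))^69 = (1 4)(7 11)(8 12)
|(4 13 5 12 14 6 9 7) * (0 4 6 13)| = 12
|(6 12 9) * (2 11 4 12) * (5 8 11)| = |(2 5 8 11 4 12 9 6)| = 8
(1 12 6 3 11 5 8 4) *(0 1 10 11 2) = (0 1 12 6 3 2)(4 10 11 5 8) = [1, 12, 0, 2, 10, 8, 3, 7, 4, 9, 11, 5, 6]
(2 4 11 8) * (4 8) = [0, 1, 8, 3, 11, 5, 6, 7, 2, 9, 10, 4] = (2 8)(4 11)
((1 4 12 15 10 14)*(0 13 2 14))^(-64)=((0 13 2 14 1 4 12 15 10))^(-64)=(0 10 15 12 4 1 14 2 13)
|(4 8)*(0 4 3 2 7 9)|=|(0 4 8 3 2 7 9)|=7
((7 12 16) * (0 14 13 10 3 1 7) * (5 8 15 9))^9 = (16)(5 8 15 9)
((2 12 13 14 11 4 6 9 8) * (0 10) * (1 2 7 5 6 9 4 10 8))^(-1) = (0 10 11 14 13 12 2 1 9 4 6 5 7 8)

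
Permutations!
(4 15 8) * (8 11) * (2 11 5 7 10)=[0, 1, 11, 3, 15, 7, 6, 10, 4, 9, 2, 8, 12, 13, 14, 5]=(2 11 8 4 15 5 7 10)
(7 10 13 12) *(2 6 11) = (2 6 11)(7 10 13 12) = [0, 1, 6, 3, 4, 5, 11, 10, 8, 9, 13, 2, 7, 12]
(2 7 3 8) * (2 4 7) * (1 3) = [0, 3, 2, 8, 7, 5, 6, 1, 4] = (1 3 8 4 7)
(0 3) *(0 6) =[3, 1, 2, 6, 4, 5, 0] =(0 3 6)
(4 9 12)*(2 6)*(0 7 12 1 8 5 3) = [7, 8, 6, 0, 9, 3, 2, 12, 5, 1, 10, 11, 4] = (0 7 12 4 9 1 8 5 3)(2 6)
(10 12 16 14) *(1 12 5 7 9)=(1 12 16 14 10 5 7 9)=[0, 12, 2, 3, 4, 7, 6, 9, 8, 1, 5, 11, 16, 13, 10, 15, 14]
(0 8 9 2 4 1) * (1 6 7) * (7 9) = (0 8 7 1)(2 4 6 9) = [8, 0, 4, 3, 6, 5, 9, 1, 7, 2]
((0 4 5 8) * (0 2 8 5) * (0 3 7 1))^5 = (2 8) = ((0 4 3 7 1)(2 8))^5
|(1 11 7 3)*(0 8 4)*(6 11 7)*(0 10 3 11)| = |(0 8 4 10 3 1 7 11 6)| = 9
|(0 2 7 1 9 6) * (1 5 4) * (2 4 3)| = |(0 4 1 9 6)(2 7 5 3)| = 20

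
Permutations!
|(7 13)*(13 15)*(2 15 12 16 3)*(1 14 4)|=|(1 14 4)(2 15 13 7 12 16 3)|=21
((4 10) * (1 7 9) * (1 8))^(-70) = (10)(1 9)(7 8) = ((1 7 9 8)(4 10))^(-70)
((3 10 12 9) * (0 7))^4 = ((0 7)(3 10 12 9))^4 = (12)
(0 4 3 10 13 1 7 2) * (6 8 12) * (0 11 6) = (0 4 3 10 13 1 7 2 11 6 8 12) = [4, 7, 11, 10, 3, 5, 8, 2, 12, 9, 13, 6, 0, 1]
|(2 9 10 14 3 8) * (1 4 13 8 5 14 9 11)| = |(1 4 13 8 2 11)(3 5 14)(9 10)| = 6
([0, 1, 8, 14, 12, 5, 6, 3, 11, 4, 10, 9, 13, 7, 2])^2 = (2 11 4 13 3)(7 14 8 9 12)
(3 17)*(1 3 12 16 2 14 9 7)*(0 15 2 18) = [15, 3, 14, 17, 4, 5, 6, 1, 8, 7, 10, 11, 16, 13, 9, 2, 18, 12, 0] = (0 15 2 14 9 7 1 3 17 12 16 18)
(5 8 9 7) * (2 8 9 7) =(2 8 7 5 9) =[0, 1, 8, 3, 4, 9, 6, 5, 7, 2]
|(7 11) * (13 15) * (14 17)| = |(7 11)(13 15)(14 17)| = 2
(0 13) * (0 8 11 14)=(0 13 8 11 14)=[13, 1, 2, 3, 4, 5, 6, 7, 11, 9, 10, 14, 12, 8, 0]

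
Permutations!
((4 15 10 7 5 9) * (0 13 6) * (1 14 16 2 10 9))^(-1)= ((0 13 6)(1 14 16 2 10 7 5)(4 15 9))^(-1)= (0 6 13)(1 5 7 10 2 16 14)(4 9 15)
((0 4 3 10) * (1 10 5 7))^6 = ((0 4 3 5 7 1 10))^6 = (0 10 1 7 5 3 4)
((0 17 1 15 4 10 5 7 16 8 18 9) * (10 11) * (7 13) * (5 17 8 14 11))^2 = (0 18)(1 4 13 16 11 17 15 5 7 14 10)(8 9)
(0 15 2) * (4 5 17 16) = (0 15 2)(4 5 17 16) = [15, 1, 0, 3, 5, 17, 6, 7, 8, 9, 10, 11, 12, 13, 14, 2, 4, 16]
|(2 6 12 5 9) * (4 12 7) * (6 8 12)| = |(2 8 12 5 9)(4 6 7)| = 15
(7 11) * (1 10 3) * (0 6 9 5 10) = (0 6 9 5 10 3 1)(7 11) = [6, 0, 2, 1, 4, 10, 9, 11, 8, 5, 3, 7]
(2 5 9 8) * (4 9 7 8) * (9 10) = [0, 1, 5, 3, 10, 7, 6, 8, 2, 4, 9] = (2 5 7 8)(4 10 9)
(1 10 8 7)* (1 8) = (1 10)(7 8) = [0, 10, 2, 3, 4, 5, 6, 8, 7, 9, 1]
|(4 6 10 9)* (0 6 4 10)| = |(0 6)(9 10)| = 2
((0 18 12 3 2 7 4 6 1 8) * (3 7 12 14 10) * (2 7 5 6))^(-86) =((0 18 14 10 3 7 4 2 12 5 6 1 8))^(-86) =(0 7 6 14 2 8 3 5 18 4 1 10 12)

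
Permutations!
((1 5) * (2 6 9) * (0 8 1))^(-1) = (0 5 1 8)(2 9 6)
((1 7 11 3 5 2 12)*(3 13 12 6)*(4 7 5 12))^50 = (1 2 3)(4 11)(5 6 12)(7 13)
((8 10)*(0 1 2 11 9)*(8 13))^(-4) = (0 1 2 11 9)(8 13 10)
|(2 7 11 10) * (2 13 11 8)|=3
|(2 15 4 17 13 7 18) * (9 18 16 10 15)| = 21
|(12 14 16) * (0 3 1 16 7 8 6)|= 9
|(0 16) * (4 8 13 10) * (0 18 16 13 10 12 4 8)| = 4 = |(0 13 12 4)(8 10)(16 18)|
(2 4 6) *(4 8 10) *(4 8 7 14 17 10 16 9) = (2 7 14 17 10 8 16 9 4 6) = [0, 1, 7, 3, 6, 5, 2, 14, 16, 4, 8, 11, 12, 13, 17, 15, 9, 10]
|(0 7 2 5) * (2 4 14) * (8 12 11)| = 6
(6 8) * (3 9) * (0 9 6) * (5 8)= (0 9 3 6 5 8)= [9, 1, 2, 6, 4, 8, 5, 7, 0, 3]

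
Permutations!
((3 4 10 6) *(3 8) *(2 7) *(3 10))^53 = (2 7)(3 4)(6 10 8)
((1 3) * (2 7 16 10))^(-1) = ((1 3)(2 7 16 10))^(-1) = (1 3)(2 10 16 7)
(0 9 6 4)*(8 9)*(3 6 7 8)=(0 3 6 4)(7 8 9)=[3, 1, 2, 6, 0, 5, 4, 8, 9, 7]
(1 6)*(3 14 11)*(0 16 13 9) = [16, 6, 2, 14, 4, 5, 1, 7, 8, 0, 10, 3, 12, 9, 11, 15, 13] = (0 16 13 9)(1 6)(3 14 11)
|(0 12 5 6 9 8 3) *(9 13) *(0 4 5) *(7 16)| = 14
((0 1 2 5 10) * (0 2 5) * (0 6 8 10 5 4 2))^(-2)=(0 8 2 1 10 6 4)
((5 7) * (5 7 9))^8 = (9)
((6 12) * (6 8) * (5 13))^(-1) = (5 13)(6 8 12)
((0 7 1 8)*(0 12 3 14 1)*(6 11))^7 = ((0 7)(1 8 12 3 14)(6 11))^7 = (0 7)(1 12 14 8 3)(6 11)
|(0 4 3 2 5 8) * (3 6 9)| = 8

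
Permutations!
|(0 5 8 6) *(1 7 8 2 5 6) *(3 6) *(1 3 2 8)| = |(0 2 5 8 3 6)(1 7)| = 6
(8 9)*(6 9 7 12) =(6 9 8 7 12) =[0, 1, 2, 3, 4, 5, 9, 12, 7, 8, 10, 11, 6]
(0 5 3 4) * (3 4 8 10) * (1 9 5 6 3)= [6, 9, 2, 8, 0, 4, 3, 7, 10, 5, 1]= (0 6 3 8 10 1 9 5 4)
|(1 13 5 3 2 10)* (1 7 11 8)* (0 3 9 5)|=18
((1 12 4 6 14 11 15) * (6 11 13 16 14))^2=(1 4 15 12 11)(13 14 16)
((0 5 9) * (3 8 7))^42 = (9)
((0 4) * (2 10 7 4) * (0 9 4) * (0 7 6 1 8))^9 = (0 6)(1 2)(4 9)(8 10)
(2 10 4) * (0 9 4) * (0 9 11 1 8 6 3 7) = (0 11 1 8 6 3 7)(2 10 9 4) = [11, 8, 10, 7, 2, 5, 3, 0, 6, 4, 9, 1]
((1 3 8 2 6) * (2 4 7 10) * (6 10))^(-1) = ((1 3 8 4 7 6)(2 10))^(-1) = (1 6 7 4 8 3)(2 10)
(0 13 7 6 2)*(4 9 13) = [4, 1, 0, 3, 9, 5, 2, 6, 8, 13, 10, 11, 12, 7] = (0 4 9 13 7 6 2)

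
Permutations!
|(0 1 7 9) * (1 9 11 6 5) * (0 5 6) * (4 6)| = |(0 9 5 1 7 11)(4 6)| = 6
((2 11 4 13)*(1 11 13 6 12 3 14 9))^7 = (1 9 14 3 12 6 4 11)(2 13) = ((1 11 4 6 12 3 14 9)(2 13))^7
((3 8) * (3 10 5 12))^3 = ((3 8 10 5 12))^3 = (3 5 8 12 10)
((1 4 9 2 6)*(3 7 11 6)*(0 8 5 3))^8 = (0 4 11 5 2 1 7 8 9 6 3)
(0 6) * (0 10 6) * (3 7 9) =(3 7 9)(6 10) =[0, 1, 2, 7, 4, 5, 10, 9, 8, 3, 6]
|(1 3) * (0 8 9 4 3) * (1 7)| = |(0 8 9 4 3 7 1)| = 7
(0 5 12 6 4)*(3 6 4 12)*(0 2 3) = [5, 1, 3, 6, 2, 0, 12, 7, 8, 9, 10, 11, 4] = (0 5)(2 3 6 12 4)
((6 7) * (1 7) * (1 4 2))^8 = (1 4 7 2 6)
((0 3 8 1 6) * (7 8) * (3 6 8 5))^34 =(8)(3 7 5)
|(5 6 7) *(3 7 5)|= 2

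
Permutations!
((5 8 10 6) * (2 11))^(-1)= (2 11)(5 6 10 8)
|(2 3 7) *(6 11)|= 6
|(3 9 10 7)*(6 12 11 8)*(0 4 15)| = |(0 4 15)(3 9 10 7)(6 12 11 8)| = 12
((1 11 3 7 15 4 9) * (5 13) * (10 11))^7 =(1 9 4 15 7 3 11 10)(5 13)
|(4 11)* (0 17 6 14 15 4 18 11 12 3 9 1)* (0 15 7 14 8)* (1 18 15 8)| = 70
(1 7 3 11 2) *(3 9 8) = [0, 7, 1, 11, 4, 5, 6, 9, 3, 8, 10, 2] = (1 7 9 8 3 11 2)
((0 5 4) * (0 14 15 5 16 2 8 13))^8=((0 16 2 8 13)(4 14 15 5))^8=(0 8 16 13 2)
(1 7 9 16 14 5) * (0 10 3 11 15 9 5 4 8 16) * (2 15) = (0 10 3 11 2 15 9)(1 7 5)(4 8 16 14) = [10, 7, 15, 11, 8, 1, 6, 5, 16, 0, 3, 2, 12, 13, 4, 9, 14]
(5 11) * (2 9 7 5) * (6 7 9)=(2 6 7 5 11)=[0, 1, 6, 3, 4, 11, 7, 5, 8, 9, 10, 2]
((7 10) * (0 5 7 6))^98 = ((0 5 7 10 6))^98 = (0 10 5 6 7)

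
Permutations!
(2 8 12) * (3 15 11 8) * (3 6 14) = [0, 1, 6, 15, 4, 5, 14, 7, 12, 9, 10, 8, 2, 13, 3, 11] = (2 6 14 3 15 11 8 12)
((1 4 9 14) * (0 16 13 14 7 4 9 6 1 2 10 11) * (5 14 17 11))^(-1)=((0 16 13 17 11)(1 9 7 4 6)(2 10 5 14))^(-1)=(0 11 17 13 16)(1 6 4 7 9)(2 14 5 10)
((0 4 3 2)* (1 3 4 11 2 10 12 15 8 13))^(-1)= ((0 11 2)(1 3 10 12 15 8 13))^(-1)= (0 2 11)(1 13 8 15 12 10 3)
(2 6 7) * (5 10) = (2 6 7)(5 10) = [0, 1, 6, 3, 4, 10, 7, 2, 8, 9, 5]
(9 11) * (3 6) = (3 6)(9 11) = [0, 1, 2, 6, 4, 5, 3, 7, 8, 11, 10, 9]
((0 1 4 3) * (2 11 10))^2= (0 4)(1 3)(2 10 11)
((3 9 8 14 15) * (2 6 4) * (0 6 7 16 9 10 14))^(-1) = ((0 6 4 2 7 16 9 8)(3 10 14 15))^(-1) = (0 8 9 16 7 2 4 6)(3 15 14 10)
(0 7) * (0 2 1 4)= [7, 4, 1, 3, 0, 5, 6, 2]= (0 7 2 1 4)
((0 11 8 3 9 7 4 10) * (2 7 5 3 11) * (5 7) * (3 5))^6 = (11)(0 10 4 7 9 3 2)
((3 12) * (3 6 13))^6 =(3 6)(12 13)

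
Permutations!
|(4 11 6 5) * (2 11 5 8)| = 4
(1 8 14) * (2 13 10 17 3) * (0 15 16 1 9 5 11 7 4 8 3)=(0 15 16 1 3 2 13 10 17)(4 8 14 9 5 11 7)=[15, 3, 13, 2, 8, 11, 6, 4, 14, 5, 17, 7, 12, 10, 9, 16, 1, 0]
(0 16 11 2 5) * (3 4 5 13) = (0 16 11 2 13 3 4 5) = [16, 1, 13, 4, 5, 0, 6, 7, 8, 9, 10, 2, 12, 3, 14, 15, 11]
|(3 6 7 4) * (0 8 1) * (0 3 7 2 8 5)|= 10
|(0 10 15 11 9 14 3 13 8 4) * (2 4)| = 11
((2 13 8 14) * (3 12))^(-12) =(14)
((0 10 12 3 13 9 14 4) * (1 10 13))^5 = ((0 13 9 14 4)(1 10 12 3))^5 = (14)(1 10 12 3)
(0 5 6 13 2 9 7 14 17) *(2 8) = (0 5 6 13 8 2 9 7 14 17) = [5, 1, 9, 3, 4, 6, 13, 14, 2, 7, 10, 11, 12, 8, 17, 15, 16, 0]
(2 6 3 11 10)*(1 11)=(1 11 10 2 6 3)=[0, 11, 6, 1, 4, 5, 3, 7, 8, 9, 2, 10]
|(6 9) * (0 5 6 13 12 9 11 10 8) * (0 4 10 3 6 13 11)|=24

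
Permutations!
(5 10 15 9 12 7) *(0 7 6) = (0 7 5 10 15 9 12 6) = [7, 1, 2, 3, 4, 10, 0, 5, 8, 12, 15, 11, 6, 13, 14, 9]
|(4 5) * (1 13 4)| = 4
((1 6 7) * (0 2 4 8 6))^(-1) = ((0 2 4 8 6 7 1))^(-1) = (0 1 7 6 8 4 2)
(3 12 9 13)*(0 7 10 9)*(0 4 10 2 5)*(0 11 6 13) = (0 7 2 5 11 6 13 3 12 4 10 9) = [7, 1, 5, 12, 10, 11, 13, 2, 8, 0, 9, 6, 4, 3]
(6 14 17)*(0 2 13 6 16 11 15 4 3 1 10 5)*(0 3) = (0 2 13 6 14 17 16 11 15 4)(1 10 5 3) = [2, 10, 13, 1, 0, 3, 14, 7, 8, 9, 5, 15, 12, 6, 17, 4, 11, 16]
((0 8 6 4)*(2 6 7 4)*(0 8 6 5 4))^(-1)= (0 7 8 4 5 2 6)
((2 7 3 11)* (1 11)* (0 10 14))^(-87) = (14)(1 7 11 3 2)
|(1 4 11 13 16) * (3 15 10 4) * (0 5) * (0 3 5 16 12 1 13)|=11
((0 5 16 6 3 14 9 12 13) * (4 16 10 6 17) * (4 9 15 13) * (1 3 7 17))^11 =((0 5 10 6 7 17 9 12 4 16 1 3 14 15 13))^11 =(0 3 12 6 13 1 9 10 15 16 17 5 14 4 7)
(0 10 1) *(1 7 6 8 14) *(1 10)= [1, 0, 2, 3, 4, 5, 8, 6, 14, 9, 7, 11, 12, 13, 10]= (0 1)(6 8 14 10 7)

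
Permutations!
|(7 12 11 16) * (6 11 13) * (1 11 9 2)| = 9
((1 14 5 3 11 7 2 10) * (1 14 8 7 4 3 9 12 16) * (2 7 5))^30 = ((1 8 5 9 12 16)(2 10 14)(3 11 4))^30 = (16)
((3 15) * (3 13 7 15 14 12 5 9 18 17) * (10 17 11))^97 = ((3 14 12 5 9 18 11 10 17)(7 15 13))^97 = (3 10 18 5 14 17 11 9 12)(7 15 13)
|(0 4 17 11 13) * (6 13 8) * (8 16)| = |(0 4 17 11 16 8 6 13)| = 8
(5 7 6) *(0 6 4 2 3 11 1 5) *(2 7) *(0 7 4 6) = (1 5 2 3 11)(6 7) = [0, 5, 3, 11, 4, 2, 7, 6, 8, 9, 10, 1]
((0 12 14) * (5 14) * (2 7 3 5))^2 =(0 2 3 14 12 7 5)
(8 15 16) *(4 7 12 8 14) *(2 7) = (2 7 12 8 15 16 14 4) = [0, 1, 7, 3, 2, 5, 6, 12, 15, 9, 10, 11, 8, 13, 4, 16, 14]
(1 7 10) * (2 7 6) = (1 6 2 7 10) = [0, 6, 7, 3, 4, 5, 2, 10, 8, 9, 1]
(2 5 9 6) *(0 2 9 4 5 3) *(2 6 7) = (0 6 9 7 2 3)(4 5) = [6, 1, 3, 0, 5, 4, 9, 2, 8, 7]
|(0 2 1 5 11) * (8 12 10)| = 15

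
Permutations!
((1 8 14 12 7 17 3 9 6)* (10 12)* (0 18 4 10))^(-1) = (0 14 8 1 6 9 3 17 7 12 10 4 18)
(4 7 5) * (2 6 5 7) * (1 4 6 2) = (7)(1 4)(5 6) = [0, 4, 2, 3, 1, 6, 5, 7]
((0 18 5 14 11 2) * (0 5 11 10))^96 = (0 14 2 18 10 5 11)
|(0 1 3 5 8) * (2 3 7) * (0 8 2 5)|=6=|(8)(0 1 7 5 2 3)|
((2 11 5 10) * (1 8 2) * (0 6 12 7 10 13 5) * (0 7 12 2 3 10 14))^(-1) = ((0 6 2 11 7 14)(1 8 3 10)(5 13))^(-1) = (0 14 7 11 2 6)(1 10 3 8)(5 13)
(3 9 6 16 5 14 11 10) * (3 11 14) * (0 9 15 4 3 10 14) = (0 9 6 16 5 10 11 14)(3 15 4) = [9, 1, 2, 15, 3, 10, 16, 7, 8, 6, 11, 14, 12, 13, 0, 4, 5]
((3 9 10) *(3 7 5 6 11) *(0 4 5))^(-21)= (0 9 6)(3 5 7)(4 10 11)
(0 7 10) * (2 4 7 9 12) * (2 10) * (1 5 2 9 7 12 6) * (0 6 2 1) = (0 7 9 2 4 12 10 6)(1 5) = [7, 5, 4, 3, 12, 1, 0, 9, 8, 2, 6, 11, 10]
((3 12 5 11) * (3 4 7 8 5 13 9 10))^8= ((3 12 13 9 10)(4 7 8 5 11))^8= (3 9 12 10 13)(4 5 7 11 8)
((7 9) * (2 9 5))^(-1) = (2 5 7 9)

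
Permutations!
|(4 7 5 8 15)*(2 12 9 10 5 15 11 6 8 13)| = |(2 12 9 10 5 13)(4 7 15)(6 8 11)| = 6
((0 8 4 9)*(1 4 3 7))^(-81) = ((0 8 3 7 1 4 9))^(-81) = (0 7 9 3 4 8 1)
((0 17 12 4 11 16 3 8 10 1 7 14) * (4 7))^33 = ((0 17 12 7 14)(1 4 11 16 3 8 10))^33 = (0 7 17 14 12)(1 8 16 4 10 3 11)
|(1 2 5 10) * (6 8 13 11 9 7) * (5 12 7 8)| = |(1 2 12 7 6 5 10)(8 13 11 9)| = 28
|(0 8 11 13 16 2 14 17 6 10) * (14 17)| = |(0 8 11 13 16 2 17 6 10)| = 9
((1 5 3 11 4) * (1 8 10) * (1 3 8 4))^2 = ((1 5 8 10 3 11))^2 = (1 8 3)(5 10 11)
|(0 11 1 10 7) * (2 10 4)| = |(0 11 1 4 2 10 7)| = 7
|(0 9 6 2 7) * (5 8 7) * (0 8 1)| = |(0 9 6 2 5 1)(7 8)| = 6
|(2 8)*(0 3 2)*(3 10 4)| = |(0 10 4 3 2 8)| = 6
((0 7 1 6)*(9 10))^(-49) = ((0 7 1 6)(9 10))^(-49) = (0 6 1 7)(9 10)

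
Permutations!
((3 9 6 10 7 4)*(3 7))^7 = (3 10 6 9)(4 7)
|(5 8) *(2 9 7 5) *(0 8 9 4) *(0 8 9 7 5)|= 12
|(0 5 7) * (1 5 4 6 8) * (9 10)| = |(0 4 6 8 1 5 7)(9 10)| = 14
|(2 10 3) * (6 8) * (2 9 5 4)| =|(2 10 3 9 5 4)(6 8)| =6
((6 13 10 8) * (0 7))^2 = ((0 7)(6 13 10 8))^2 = (6 10)(8 13)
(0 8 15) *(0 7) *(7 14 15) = (0 8 7)(14 15) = [8, 1, 2, 3, 4, 5, 6, 0, 7, 9, 10, 11, 12, 13, 15, 14]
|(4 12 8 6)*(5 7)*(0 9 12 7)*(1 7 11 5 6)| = 10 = |(0 9 12 8 1 7 6 4 11 5)|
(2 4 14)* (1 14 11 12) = (1 14 2 4 11 12) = [0, 14, 4, 3, 11, 5, 6, 7, 8, 9, 10, 12, 1, 13, 2]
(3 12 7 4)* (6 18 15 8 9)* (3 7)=[0, 1, 2, 12, 7, 5, 18, 4, 9, 6, 10, 11, 3, 13, 14, 8, 16, 17, 15]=(3 12)(4 7)(6 18 15 8 9)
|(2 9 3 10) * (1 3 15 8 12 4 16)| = 10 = |(1 3 10 2 9 15 8 12 4 16)|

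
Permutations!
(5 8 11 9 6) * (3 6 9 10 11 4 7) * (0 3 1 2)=[3, 2, 0, 6, 7, 8, 5, 1, 4, 9, 11, 10]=(0 3 6 5 8 4 7 1 2)(10 11)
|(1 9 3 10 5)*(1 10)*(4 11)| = 6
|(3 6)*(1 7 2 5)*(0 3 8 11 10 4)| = 28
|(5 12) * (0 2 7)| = |(0 2 7)(5 12)| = 6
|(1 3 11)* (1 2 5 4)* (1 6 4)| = 10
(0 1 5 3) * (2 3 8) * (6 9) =(0 1 5 8 2 3)(6 9) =[1, 5, 3, 0, 4, 8, 9, 7, 2, 6]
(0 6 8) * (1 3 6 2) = (0 2 1 3 6 8) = [2, 3, 1, 6, 4, 5, 8, 7, 0]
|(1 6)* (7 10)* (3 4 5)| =|(1 6)(3 4 5)(7 10)| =6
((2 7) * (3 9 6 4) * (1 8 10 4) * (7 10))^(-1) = (1 6 9 3 4 10 2 7 8)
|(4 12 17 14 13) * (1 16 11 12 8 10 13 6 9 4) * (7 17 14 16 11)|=|(1 11 12 14 6 9 4 8 10 13)(7 17 16)|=30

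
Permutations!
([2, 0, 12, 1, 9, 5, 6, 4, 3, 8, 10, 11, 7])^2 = [12, 2, 7, 0, 8, 5, 6, 9, 1, 3, 10, 11, 4]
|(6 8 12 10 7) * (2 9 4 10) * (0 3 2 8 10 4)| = |(0 3 2 9)(6 10 7)(8 12)| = 12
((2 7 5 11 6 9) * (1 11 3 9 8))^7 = ((1 11 6 8)(2 7 5 3 9))^7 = (1 8 6 11)(2 5 9 7 3)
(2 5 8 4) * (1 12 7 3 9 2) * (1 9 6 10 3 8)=(1 12 7 8 4 9 2 5)(3 6 10)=[0, 12, 5, 6, 9, 1, 10, 8, 4, 2, 3, 11, 7]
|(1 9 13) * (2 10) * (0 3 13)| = |(0 3 13 1 9)(2 10)| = 10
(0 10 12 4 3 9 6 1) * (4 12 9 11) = (12)(0 10 9 6 1)(3 11 4) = [10, 0, 2, 11, 3, 5, 1, 7, 8, 6, 9, 4, 12]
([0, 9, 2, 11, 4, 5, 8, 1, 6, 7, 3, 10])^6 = [0, 1, 2, 3, 4, 5, 6, 7, 8, 9, 10, 11]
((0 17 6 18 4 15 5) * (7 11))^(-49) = ((0 17 6 18 4 15 5)(7 11))^(-49) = (18)(7 11)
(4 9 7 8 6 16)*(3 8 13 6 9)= (3 8 9 7 13 6 16 4)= [0, 1, 2, 8, 3, 5, 16, 13, 9, 7, 10, 11, 12, 6, 14, 15, 4]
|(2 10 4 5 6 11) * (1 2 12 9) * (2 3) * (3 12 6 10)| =6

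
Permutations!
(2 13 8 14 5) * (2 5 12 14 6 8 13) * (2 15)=(2 15)(6 8)(12 14)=[0, 1, 15, 3, 4, 5, 8, 7, 6, 9, 10, 11, 14, 13, 12, 2]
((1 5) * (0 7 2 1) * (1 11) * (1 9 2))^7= (0 5 1 7)(2 11 9)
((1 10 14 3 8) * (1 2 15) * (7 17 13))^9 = (17)(1 14 8 15 10 3 2)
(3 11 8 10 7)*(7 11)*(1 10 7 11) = (1 10)(3 11 8 7) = [0, 10, 2, 11, 4, 5, 6, 3, 7, 9, 1, 8]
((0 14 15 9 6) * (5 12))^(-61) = (0 6 9 15 14)(5 12)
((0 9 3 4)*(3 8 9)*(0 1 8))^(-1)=((0 3 4 1 8 9))^(-1)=(0 9 8 1 4 3)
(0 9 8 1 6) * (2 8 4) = (0 9 4 2 8 1 6) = [9, 6, 8, 3, 2, 5, 0, 7, 1, 4]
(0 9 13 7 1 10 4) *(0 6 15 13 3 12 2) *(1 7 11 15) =(0 9 3 12 2)(1 10 4 6)(11 15 13) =[9, 10, 0, 12, 6, 5, 1, 7, 8, 3, 4, 15, 2, 11, 14, 13]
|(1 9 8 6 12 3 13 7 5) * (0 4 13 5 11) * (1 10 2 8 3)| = 45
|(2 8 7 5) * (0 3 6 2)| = |(0 3 6 2 8 7 5)| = 7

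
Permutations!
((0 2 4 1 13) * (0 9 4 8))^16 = ((0 2 8)(1 13 9 4))^16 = (13)(0 2 8)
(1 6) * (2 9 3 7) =[0, 6, 9, 7, 4, 5, 1, 2, 8, 3] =(1 6)(2 9 3 7)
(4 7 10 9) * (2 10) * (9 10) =(10)(2 9 4 7) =[0, 1, 9, 3, 7, 5, 6, 2, 8, 4, 10]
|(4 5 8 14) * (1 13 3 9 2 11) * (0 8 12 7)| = |(0 8 14 4 5 12 7)(1 13 3 9 2 11)| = 42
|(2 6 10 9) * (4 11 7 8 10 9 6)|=|(2 4 11 7 8 10 6 9)|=8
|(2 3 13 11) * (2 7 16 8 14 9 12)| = |(2 3 13 11 7 16 8 14 9 12)| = 10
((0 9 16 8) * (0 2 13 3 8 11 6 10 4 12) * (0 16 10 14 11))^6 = ((0 9 10 4 12 16)(2 13 3 8)(6 14 11))^6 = (16)(2 3)(8 13)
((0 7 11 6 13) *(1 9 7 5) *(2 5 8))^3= (0 5 7 13 2 9 6 8 1 11)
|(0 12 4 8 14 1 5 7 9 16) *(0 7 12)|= 6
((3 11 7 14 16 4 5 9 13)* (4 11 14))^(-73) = (3 13 9 5 4 7 11 16 14)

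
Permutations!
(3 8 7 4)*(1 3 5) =[0, 3, 2, 8, 5, 1, 6, 4, 7] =(1 3 8 7 4 5)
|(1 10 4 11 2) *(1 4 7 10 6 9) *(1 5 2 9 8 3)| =|(1 6 8 3)(2 4 11 9 5)(7 10)| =20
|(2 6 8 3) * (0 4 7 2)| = |(0 4 7 2 6 8 3)| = 7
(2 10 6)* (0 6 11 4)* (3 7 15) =(0 6 2 10 11 4)(3 7 15) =[6, 1, 10, 7, 0, 5, 2, 15, 8, 9, 11, 4, 12, 13, 14, 3]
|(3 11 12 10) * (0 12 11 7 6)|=|(0 12 10 3 7 6)|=6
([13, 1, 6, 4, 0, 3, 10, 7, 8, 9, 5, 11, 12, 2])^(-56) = [0, 1, 2, 3, 4, 5, 6, 7, 8, 9, 10, 11, 12, 13]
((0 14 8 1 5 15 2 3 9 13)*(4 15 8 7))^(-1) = (0 13 9 3 2 15 4 7 14)(1 8 5)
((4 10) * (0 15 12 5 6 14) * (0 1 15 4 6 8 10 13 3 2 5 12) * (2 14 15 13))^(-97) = ((0 4 2 5 8 10 6 15)(1 13 3 14))^(-97) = (0 15 6 10 8 5 2 4)(1 14 3 13)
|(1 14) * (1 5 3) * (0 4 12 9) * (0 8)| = 20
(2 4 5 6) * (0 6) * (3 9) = [6, 1, 4, 9, 5, 0, 2, 7, 8, 3] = (0 6 2 4 5)(3 9)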